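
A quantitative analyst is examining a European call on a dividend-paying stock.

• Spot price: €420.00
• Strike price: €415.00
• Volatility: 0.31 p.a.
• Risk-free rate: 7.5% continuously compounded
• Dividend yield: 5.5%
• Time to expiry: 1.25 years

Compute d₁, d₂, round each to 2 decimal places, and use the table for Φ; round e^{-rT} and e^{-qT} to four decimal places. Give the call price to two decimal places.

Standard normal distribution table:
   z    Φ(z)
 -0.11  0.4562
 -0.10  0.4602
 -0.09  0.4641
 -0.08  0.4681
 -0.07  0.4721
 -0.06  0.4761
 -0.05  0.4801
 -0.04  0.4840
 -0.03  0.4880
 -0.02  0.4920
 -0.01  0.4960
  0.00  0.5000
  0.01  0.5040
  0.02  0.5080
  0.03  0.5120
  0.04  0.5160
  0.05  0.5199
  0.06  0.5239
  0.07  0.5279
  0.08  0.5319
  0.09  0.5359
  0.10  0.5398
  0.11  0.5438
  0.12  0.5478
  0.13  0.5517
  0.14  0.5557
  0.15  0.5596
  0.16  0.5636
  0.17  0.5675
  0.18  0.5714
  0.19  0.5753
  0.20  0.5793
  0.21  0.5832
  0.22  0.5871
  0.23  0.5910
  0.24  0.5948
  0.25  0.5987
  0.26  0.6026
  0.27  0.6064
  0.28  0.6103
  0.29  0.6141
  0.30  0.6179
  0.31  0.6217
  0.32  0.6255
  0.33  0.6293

€60.92

σ√T = 0.31·√1.25 = 0.3466
ln(S/K) + (r − q + σ²/2)T = ln(420/415) + (0.075 − 0.055 + 0.31²/2)·1.25 = 0.0120 + 0.0851 = 0.0970
d₁ = 0.0970 / 0.3466 = 0.2800 → 0.28
d₂ = d₁ − σ√T = 0.2800 − 0.3466 = -0.0666 → -0.07
e^(−qT) = e^(−0.055·1.25) = 0.9336;  e^(−rT) = e^(−0.075·1.25) = 0.9105
N(d₁) = N(0.28) = 0.6103;  N(d₂) = N(-0.07) = 0.4721
C = 420·0.9336·0.6103 − 415·0.9105·0.4721 = 239.3060 − 178.3865 = 60.9194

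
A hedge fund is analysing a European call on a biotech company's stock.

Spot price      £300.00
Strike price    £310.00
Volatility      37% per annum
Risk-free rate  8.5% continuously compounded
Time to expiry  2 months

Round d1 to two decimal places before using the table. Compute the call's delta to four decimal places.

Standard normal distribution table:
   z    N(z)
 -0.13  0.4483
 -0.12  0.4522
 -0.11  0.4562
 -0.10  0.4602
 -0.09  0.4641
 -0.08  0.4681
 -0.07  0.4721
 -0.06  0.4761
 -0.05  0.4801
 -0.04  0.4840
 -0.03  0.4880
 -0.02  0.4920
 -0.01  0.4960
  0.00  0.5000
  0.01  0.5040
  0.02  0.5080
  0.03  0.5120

T = 0.1667;  σ√T = 0.1511
ln(S/K) + (r + σ²/2)T = ln(300/310) + (0.085 + 0.37²/2)·0.1667 = -0.0328 + 0.0256 = -0.0072
d₁ = -0.0072 / 0.1511 = -0.0478 → -0.05
N(d₁) = N(-0.05) = 0.4801
Δ_call = N(d₁) = 0.4801

0.4801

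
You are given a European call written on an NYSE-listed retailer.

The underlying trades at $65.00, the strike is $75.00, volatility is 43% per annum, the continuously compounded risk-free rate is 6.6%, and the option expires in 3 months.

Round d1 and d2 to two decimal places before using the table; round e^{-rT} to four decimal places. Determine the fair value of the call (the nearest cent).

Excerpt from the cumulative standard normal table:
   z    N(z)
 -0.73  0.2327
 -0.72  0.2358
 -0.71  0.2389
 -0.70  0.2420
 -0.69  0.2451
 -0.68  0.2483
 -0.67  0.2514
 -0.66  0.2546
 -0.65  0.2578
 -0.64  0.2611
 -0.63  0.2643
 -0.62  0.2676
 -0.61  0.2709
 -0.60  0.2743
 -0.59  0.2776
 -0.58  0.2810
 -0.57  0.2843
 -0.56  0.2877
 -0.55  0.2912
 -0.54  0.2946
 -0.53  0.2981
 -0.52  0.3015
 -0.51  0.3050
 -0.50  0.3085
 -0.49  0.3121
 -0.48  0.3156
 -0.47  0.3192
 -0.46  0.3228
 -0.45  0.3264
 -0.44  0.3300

$2.66

σ√T = 0.43·√0.25 = 0.2150
d₁ = [ln(65/75) + (0.066 + 0.43²/2)·0.25] / 0.2150 = [-0.1431 + 0.0396] / 0.2150 = -0.4813 ≈ -0.48
d₂ = d₁ − σ√T = -0.4813 − 0.2150 = -0.6963 ≈ -0.70
e^(−rT) = e^(−0.066·0.25) = 0.9836
N(d₁) = N(-0.48) = 0.3156;  N(d₂) = N(-0.70) = 0.2420
C = 65·0.3156 − 75·0.9836·0.2420 = 20.5140 − 17.8523 = 2.6617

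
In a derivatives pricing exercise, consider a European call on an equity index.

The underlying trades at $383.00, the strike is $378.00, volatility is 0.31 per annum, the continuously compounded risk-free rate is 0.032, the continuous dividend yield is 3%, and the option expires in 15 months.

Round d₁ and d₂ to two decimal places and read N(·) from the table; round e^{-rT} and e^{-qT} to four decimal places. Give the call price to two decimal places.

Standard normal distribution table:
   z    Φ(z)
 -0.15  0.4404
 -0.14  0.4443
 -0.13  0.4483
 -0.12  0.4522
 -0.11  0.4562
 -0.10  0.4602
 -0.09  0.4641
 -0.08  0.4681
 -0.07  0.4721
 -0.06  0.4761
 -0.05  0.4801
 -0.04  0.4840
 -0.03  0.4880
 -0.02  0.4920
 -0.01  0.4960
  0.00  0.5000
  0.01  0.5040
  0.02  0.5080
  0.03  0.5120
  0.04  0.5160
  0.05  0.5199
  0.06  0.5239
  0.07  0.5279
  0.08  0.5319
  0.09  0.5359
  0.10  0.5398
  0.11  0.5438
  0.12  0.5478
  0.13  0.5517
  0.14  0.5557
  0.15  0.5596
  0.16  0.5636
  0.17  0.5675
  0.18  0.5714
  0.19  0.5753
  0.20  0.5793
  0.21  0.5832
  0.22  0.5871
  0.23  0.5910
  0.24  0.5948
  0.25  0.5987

σ√T = 0.31·√1.25 = 0.3466
ln(S/K) + (r − q + σ²/2)T = ln(383/378) + (0.032 − 0.03 + 0.31²/2)·1.25 = 0.0131 + 0.0626 = 0.0757
d₁ = 0.0757 / 0.3466 = 0.2184 → 0.22
d₂ = d₁ − σ√T = 0.2184 − 0.3466 = -0.1282 → -0.13
e^(−qT) = e^(−0.03·1.25) = 0.9632;  e^(−rT) = e^(−0.032·1.25) = 0.9608
N(d₁) = N(0.22) = 0.5871;  N(d₂) = N(-0.13) = 0.4483
C = 383·0.9632·0.5871 − 378·0.9608·0.4483 = 216.5845 − 162.8147 = 53.7698

$53.77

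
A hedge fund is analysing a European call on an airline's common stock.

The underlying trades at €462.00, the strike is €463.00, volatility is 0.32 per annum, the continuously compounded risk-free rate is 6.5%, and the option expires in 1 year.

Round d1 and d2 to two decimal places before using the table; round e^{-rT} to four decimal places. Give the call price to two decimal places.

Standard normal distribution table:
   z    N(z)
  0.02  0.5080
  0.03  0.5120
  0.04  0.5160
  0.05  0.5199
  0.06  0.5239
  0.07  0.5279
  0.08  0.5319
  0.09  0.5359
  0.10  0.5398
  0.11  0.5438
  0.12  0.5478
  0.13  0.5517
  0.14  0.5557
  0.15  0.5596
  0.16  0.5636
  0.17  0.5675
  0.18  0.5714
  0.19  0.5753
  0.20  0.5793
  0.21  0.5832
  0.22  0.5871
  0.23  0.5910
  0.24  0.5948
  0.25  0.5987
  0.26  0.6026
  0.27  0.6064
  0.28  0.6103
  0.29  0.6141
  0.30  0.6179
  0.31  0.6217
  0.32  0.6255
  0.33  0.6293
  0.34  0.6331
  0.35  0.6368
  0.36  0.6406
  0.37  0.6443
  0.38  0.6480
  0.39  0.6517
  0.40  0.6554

€72.08

T = 1;  σ√T = 0.3200
d₁ = [ln(462/463) + (0.065 + 0.32²/2)·1] / 0.3200 = [-0.0022 + 0.1162] / 0.3200 = 0.3564 ≈ 0.36
d₂ = d₁ − σ√T = 0.3564 − 0.3200 = 0.0364 ≈ 0.04
e^(−rT) = e^(−0.065·1) = 0.9371
C = 462·N(0.36) − 463·0.9371·N(0.04) = 462·0.6406 − 463·0.9371·0.5160 = 295.9572 − 223.8807 = 72.0765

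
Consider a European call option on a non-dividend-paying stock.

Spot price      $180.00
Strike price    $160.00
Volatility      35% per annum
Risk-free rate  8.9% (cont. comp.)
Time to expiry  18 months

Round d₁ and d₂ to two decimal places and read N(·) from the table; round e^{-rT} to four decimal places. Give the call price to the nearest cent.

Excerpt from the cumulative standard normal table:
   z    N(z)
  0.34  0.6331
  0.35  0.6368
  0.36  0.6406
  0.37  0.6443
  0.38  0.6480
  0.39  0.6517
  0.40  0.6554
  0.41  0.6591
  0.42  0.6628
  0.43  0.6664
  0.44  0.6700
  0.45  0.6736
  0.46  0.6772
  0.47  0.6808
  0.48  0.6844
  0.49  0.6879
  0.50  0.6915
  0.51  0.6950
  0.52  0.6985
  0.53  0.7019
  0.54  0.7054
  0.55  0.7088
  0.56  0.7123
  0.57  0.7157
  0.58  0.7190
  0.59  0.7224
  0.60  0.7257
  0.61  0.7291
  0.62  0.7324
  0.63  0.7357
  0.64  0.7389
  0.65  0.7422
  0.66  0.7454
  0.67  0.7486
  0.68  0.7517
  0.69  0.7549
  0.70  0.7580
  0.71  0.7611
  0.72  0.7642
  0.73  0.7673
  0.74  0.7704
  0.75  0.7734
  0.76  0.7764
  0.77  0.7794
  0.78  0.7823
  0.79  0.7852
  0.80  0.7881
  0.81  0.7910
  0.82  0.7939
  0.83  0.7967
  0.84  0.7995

σ√T = 0.35 × 1.2247 = 0.4287
d₁ = [ln(180/160) + (0.089 + ½·0.35²)·1.5] / (σ√T) = (0.1178 + 0.2254) / 0.4287 = 0.8005 which rounds to 0.80
d₂ = 0.8005 − 0.4287 = 0.3719 which rounds to 0.37
exp(−rT) = exp(−0.089·1.5) = 0.8750
N(d₁) = N(0.80) = 0.7881;  N(d₂) = N(0.37) = 0.6443
C = 180·0.7881 − 160·0.8750·0.6443 = 141.8580 − 90.2020 = 51.6560

$51.66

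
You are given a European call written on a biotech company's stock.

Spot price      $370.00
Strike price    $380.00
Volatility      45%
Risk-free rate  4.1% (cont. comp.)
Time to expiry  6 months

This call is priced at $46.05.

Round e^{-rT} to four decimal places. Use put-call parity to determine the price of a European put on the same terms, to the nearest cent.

$48.34

e^(−rT) = e^(−0.041·0.5) = 0.9797
Put-call parity: C − P = S − K·e^(−rT) = 370 − 380·0.9797 = 370 − 372.2860 = -2.2860
P = C − (C − P) = 46.05 − (-2.2860) = 48.3360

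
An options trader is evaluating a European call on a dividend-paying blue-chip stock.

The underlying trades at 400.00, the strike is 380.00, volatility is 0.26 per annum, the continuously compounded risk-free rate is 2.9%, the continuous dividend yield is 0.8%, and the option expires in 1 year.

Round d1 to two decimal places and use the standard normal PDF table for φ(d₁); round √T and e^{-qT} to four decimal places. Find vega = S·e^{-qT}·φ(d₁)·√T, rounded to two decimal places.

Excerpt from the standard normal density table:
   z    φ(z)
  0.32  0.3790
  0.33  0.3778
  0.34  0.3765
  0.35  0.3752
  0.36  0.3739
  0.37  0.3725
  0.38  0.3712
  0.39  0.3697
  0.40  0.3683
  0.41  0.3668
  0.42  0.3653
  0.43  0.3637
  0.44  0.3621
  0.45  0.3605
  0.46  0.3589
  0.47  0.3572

σ√T = 0.26·√1 = 0.2600
d₁ = [ln(400/380) + (0.029 − 0.008 + 0.26²/2)·1] / 0.2600 = [0.0513 + 0.0548] / 0.2600 = 0.4081 which rounds to 0.41
√T = √1 = 1.0000
φ(d₁) = φ(0.41) = 0.3668
e^(−qT) = e^(−0.008·1) = 0.9920
vega = S·e^(−qT)·φ(d₁)·√T = 400·0.9920·0.3668·1.0000 = 145.5462

145.55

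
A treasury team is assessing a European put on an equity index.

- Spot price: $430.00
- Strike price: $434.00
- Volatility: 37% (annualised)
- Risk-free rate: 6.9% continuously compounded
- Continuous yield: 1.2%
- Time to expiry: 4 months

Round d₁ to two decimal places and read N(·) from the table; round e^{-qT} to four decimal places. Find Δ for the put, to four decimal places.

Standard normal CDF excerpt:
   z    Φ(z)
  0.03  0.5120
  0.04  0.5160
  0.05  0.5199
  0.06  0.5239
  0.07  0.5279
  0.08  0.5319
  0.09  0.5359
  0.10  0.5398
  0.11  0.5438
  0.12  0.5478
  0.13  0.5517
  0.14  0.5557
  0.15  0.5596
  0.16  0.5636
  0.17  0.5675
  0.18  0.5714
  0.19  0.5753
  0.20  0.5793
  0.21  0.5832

T = 0.3333;  σ√T = 0.2136
d₁ = [ln(430/434) + (0.069 − 0.012 + 0.37²/2)·0.3333] / 0.2136 = [-0.0093 + 0.0418] / 0.2136 = 0.1524 → 0.15
N(d₁) = N(0.15) = 0.5596
Δ_put = exp(−qT)·(N(d₁) − 1) = 0.9960·(0.5596 − 1) = -0.4386

-0.4386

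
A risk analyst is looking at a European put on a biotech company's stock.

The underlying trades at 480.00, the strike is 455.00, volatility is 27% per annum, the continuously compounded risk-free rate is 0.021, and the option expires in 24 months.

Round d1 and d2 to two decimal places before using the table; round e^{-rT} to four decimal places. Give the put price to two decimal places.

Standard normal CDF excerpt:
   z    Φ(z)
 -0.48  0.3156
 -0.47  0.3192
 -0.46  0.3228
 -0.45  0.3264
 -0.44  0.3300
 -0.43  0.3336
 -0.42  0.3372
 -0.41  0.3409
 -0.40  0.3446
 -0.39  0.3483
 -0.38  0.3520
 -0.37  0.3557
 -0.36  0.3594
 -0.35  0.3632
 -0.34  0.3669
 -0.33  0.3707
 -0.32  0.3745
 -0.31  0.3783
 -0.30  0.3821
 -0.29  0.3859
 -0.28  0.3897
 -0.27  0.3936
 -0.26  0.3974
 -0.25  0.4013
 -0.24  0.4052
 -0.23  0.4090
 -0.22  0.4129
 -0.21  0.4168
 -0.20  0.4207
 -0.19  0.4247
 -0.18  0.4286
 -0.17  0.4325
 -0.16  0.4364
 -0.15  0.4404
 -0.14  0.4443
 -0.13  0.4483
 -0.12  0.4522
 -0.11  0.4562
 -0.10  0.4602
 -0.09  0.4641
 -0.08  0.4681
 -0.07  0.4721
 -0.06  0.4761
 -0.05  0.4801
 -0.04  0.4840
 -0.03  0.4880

49.32

T = 2;  σ√T = 0.3818
ln(S/K) + (r + σ²/2)T = ln(480/455) + (0.021 + 0.27²/2)·2 = 0.0535 + 0.1149 = 0.1684
d₁ = 0.1684 / 0.3818 = 0.4410 which rounds to 0.44
d₂ = d₁ − σ√T = 0.4410 − 0.3818 = 0.0592 which rounds to 0.06
exp(−rT) = exp(−0.021·2) = 0.9589
N(−d₂) = N(-0.06) = 0.4761;  N(−d₁) = N(-0.44) = 0.3300
P = 455·0.9589·0.4761 − 480·0.3300 = 207.7222 − 158.4000 = 49.3222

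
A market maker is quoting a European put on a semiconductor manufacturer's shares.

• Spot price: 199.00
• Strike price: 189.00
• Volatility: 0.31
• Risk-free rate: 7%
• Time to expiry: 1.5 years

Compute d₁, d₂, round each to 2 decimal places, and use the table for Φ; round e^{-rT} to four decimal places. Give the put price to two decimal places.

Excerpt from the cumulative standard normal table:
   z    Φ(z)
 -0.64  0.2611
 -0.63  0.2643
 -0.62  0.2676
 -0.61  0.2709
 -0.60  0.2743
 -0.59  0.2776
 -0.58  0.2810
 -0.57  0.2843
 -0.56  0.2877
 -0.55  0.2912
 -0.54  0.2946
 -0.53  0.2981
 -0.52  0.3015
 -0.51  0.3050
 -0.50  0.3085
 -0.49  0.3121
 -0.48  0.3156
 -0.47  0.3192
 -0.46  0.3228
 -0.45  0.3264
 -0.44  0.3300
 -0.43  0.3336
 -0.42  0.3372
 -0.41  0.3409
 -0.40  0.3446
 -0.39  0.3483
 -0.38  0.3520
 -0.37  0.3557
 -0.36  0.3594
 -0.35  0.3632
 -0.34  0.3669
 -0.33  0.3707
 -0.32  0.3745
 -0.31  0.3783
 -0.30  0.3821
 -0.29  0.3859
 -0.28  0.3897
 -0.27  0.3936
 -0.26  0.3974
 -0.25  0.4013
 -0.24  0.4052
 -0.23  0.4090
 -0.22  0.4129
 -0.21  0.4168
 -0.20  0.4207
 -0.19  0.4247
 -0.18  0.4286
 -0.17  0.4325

15.67

T = 1.5;  σ√T = 0.3797
d₁ = [ln(199/189) + (0.07 + 0.31²/2)·1.5] / 0.3797 = [0.0516 + 0.1771] / 0.3797 = 0.6022 ⇒ 0.60
d₂ = d₁ − σ√T = 0.6022 − 0.3797 = 0.2225 ⇒ 0.22
e^(−rT) = e^(−0.07·1.5) = 0.9003
N(−d₂) = N(-0.22) = 0.4129;  N(−d₁) = N(-0.60) = 0.2743
P = 189·0.9003·0.4129 − 199·0.2743 = 70.2577 − 54.5857 = 15.6720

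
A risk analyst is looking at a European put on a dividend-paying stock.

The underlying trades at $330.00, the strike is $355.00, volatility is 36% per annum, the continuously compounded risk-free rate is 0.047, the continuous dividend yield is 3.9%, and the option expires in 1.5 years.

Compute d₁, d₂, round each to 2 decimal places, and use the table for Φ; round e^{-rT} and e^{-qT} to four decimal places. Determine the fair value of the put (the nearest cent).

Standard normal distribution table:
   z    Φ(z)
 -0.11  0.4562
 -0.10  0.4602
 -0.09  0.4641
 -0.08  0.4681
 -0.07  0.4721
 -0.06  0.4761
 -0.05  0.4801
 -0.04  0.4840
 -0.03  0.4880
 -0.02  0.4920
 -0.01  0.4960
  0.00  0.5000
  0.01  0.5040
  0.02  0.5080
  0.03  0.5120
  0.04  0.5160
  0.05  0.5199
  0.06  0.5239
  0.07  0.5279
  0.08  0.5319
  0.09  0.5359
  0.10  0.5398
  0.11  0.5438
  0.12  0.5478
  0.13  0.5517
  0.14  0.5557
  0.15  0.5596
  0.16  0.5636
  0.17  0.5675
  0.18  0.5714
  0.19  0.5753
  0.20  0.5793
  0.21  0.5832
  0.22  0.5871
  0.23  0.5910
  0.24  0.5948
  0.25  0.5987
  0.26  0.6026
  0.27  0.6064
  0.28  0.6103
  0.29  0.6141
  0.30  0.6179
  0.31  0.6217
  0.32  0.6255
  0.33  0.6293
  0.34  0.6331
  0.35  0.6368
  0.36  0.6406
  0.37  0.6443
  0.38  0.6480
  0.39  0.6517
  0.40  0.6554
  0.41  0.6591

$66.23

σ√T = 0.36·√1.5 = 0.4409
ln(S/K) + (r − q + σ²/2)T = ln(330/355) + (0.047 − 0.039 + 0.36²/2)·1.5 = -0.0730 + 0.1092 = 0.0362
d₁ = 0.0362 / 0.4409 = 0.0820 which rounds to 0.08
d₂ = d₁ − σ√T = 0.0820 − 0.4409 = -0.3589 which rounds to -0.36
exp(−qT) = exp(−0.039·1.5) = 0.9432;  exp(−rT) = exp(−0.047·1.5) = 0.9319
N(−d₂) = N(0.36) = 0.6406;  N(−d₁) = N(-0.08) = 0.4681
P = 355·0.9319·0.6406 − 330·0.9432·0.4681 = 211.9262 − 145.6989 = 66.2272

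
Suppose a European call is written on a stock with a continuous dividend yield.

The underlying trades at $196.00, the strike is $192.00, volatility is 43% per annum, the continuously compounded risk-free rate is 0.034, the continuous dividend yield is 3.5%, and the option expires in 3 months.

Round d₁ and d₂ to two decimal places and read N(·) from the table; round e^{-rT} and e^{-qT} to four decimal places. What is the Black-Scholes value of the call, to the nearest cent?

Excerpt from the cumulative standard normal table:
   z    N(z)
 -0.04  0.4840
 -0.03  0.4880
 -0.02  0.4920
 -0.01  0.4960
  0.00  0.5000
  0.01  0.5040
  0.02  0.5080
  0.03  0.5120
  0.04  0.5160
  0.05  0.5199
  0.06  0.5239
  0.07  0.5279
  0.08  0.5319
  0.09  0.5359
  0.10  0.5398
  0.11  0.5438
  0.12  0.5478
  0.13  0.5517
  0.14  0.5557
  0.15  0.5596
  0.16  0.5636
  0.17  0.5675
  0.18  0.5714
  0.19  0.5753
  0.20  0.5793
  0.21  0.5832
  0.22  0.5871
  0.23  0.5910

$18.13

T = 0.25;  σ√T = 0.2150
d₁ = [ln(196/192) + (0.034 − 0.035 + ½·0.43²)·0.25] / (σ√T) = (0.0206 + 0.0229) / 0.2150 = 0.2022 ≈ 0.20
d₂ = 0.2022 − 0.2150 = -0.0128 ≈ -0.01
exp(−qT) = exp(−0.035·0.25) = 0.9913;  exp(−rT) = exp(−0.034·0.25) = 0.9915
C = 196·0.9913·N(0.20) − 192·0.9915·N(-0.01) = 196·0.9913·0.5793 − 192·0.9915·0.4960 = 112.5550 − 94.4225 = 18.1324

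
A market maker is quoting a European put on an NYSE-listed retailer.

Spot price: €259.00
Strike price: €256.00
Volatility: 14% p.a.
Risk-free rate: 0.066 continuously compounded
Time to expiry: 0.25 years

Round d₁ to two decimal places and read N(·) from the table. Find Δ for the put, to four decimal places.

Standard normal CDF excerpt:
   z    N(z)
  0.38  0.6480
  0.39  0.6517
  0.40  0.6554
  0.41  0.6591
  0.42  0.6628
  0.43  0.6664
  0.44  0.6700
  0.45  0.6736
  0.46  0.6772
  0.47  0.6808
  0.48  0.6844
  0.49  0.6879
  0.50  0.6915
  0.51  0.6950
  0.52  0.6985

-0.3300

σ√T = 0.14·√0.25 = 0.0700
d₁ = [ln(259/256) + (0.066 + 0.14²/2)·0.25] / 0.0700 = [0.0117 + 0.0190] / 0.0700 = 0.4372 which rounds to 0.44
N(d₁) = N(0.44) = 0.6700
Δ_put = N(d₁) − 1 = 0.6700 − 1 = -0.3300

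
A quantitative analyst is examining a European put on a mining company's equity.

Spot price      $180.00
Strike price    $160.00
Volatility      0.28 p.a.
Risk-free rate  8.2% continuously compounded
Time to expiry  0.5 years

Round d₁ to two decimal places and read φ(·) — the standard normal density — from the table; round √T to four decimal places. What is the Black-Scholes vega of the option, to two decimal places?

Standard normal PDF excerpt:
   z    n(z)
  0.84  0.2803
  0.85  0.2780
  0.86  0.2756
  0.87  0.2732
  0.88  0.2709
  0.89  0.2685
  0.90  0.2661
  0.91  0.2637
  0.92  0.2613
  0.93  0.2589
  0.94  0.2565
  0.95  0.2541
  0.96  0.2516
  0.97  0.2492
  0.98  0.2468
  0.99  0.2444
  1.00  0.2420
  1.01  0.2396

σ√T = 0.28 × 0.7071 = 0.1980
d₁ = [ln(180/160) + (0.082 + 0.28²/2)·0.5] / 0.1980 = [0.1178 + 0.0606] / 0.1980 = 0.9010 ≈ 0.90
√T = √0.5 = 0.7071
φ(d₁) = φ(0.90) = 0.2661
vega = S·φ(d₁)·√T = 180·0.2661·0.7071 = 33.8687

33.87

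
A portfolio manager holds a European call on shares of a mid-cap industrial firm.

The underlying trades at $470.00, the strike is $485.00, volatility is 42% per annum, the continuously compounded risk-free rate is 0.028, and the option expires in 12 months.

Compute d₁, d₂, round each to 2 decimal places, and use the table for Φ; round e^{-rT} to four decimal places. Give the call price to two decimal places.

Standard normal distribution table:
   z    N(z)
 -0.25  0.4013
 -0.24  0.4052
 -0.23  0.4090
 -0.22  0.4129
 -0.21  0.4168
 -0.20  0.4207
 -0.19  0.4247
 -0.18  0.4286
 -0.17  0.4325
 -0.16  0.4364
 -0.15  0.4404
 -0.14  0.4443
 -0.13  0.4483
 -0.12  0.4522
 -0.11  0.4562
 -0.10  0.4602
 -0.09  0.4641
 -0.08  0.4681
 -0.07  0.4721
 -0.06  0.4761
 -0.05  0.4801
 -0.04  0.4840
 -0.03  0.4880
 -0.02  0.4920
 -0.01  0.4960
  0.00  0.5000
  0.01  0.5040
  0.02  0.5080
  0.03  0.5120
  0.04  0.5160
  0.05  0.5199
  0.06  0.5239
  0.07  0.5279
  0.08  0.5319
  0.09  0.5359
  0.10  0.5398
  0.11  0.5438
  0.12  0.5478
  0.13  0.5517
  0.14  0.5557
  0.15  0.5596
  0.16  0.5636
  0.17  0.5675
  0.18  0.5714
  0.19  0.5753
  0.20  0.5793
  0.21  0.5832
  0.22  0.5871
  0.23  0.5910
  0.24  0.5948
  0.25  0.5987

σ√T = 0.42·√1 = 0.4200
ln(S/K) + (r + σ²/2)T = ln(470/485) + (0.028 + 0.42²/2)·1 = -0.0314 + 0.1162 = 0.0848
d₁ = 0.0848 / 0.4200 = 0.2019 ≈ 0.20
d₂ = d₁ − σ√T = 0.2019 − 0.4200 = -0.2181 ≈ -0.22
exp(−rT) = exp(−0.028·1) = 0.9724
N(d₁) = N(0.20) = 0.5793;  N(d₂) = N(-0.22) = 0.4129
C = 470·0.5793 − 485·0.9724·0.4129 = 272.2710 − 194.7294 = 77.5416

$77.54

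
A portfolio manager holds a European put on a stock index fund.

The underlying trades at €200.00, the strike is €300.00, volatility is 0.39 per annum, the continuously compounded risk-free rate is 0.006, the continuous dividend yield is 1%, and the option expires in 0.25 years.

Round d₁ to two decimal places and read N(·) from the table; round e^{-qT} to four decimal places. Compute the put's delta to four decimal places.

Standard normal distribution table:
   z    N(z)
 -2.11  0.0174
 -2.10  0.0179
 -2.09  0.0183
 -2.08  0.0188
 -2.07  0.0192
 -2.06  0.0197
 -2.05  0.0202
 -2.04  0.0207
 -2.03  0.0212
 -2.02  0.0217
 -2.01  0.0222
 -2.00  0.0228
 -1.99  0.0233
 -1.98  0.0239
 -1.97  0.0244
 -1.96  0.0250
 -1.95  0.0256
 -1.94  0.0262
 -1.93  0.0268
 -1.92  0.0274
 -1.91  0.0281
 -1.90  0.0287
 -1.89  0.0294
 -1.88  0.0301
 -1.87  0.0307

-0.9743

T = 0.25;  σ√T = 0.1950
d₁ = [ln(200/300) + (0.006 − 0.01 + ½·0.39²)·0.25] / (σ√T) = (-0.4055 + 0.0180) / 0.1950 = -1.9869 which rounds to -1.99
N(d₁) = N(-1.99) = 0.0233
Δ_put = exp(−qT)·(N(d₁) − 1) = 0.9975·(0.0233 − 1) = -0.9743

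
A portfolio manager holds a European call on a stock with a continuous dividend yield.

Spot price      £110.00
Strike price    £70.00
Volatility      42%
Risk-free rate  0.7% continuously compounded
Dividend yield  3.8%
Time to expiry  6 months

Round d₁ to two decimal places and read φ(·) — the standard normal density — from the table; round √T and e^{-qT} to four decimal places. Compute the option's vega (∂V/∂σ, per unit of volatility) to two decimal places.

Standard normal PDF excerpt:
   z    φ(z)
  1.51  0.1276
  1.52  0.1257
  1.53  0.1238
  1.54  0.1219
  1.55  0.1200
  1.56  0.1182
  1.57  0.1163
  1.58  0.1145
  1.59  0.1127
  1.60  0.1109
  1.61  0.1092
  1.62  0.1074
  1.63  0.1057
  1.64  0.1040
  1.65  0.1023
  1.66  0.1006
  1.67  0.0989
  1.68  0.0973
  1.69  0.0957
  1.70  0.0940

σ√T = 0.42 × 0.7071 = 0.2970
d₁ = [ln(110/70) + (0.007 − 0.038 + ½·0.42²)·0.5] / (σ√T) = (0.4520 + 0.0286) / 0.2970 = 1.6182 → 1.62
√T = √0.5 = 0.7071
φ(d₁) = φ(1.62) = 0.1074
e^(−qT) = e^(−0.038·0.5) = 0.9812
vega = S·e^(−qT)·φ(d₁)·√T = 110·0.9812·0.1074·0.7071 = 8.1966

8.20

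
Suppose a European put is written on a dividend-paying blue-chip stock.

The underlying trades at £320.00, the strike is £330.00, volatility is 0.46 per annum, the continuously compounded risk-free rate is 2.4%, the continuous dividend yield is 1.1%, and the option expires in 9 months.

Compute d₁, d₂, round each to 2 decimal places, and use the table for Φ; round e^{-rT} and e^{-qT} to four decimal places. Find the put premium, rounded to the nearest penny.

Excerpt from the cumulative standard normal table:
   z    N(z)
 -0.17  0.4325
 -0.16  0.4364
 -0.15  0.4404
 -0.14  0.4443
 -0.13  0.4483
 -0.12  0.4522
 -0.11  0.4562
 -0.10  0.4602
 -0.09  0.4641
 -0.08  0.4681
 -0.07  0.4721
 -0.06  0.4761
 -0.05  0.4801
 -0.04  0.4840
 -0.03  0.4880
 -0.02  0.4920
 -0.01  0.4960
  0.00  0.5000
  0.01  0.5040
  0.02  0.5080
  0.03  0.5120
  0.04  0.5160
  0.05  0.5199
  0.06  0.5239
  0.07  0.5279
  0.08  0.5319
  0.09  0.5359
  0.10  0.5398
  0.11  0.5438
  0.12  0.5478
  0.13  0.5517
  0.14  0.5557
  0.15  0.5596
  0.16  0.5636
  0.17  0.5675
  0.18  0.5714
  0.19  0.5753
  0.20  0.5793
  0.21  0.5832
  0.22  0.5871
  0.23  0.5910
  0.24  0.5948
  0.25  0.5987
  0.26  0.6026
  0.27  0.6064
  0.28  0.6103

£54.28

σ√T = 0.46·√0.75 = 0.3984
ln(S/K) + (r − q + σ²/2)T = ln(320/330) + (0.024 − 0.011 + 0.46²/2)·0.75 = -0.0308 + 0.0891 = 0.0583
d₁ = 0.0583 / 0.3984 = 0.1464 ⇒ 0.15
d₂ = d₁ − σ√T = 0.1464 − 0.3984 = -0.2520 ⇒ -0.25
e^(−qT) = e^(−0.011·0.75) = 0.9918;  e^(−rT) = e^(−0.024·0.75) = 0.9822
N(−d₂) = N(0.25) = 0.5987;  N(−d₁) = N(-0.15) = 0.4404
P = 330·0.9822·0.5987 − 320·0.9918·0.4404 = 194.0542 − 139.7724 = 54.2818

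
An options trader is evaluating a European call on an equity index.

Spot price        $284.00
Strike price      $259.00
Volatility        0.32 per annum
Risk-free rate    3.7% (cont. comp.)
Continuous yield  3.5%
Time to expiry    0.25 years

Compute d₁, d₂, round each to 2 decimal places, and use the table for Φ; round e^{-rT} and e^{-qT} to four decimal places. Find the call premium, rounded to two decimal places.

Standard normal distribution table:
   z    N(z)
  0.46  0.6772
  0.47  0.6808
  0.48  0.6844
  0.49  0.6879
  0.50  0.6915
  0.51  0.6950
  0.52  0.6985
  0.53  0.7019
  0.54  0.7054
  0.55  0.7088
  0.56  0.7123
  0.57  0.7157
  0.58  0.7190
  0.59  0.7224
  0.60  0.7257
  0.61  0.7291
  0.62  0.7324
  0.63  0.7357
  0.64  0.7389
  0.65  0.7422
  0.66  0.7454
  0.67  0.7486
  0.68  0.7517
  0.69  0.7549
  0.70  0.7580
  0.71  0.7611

$32.40

σ√T = 0.32 × 0.5000 = 0.1600
d₁ = [ln(284/259) + (0.037 − 0.035 + 0.32²/2)·0.25] / 0.1600 = [0.0921 + 0.0133] / 0.1600 = 0.6590 ≈ 0.66
d₂ = d₁ − σ√T = 0.6590 − 0.1600 = 0.4990 ≈ 0.50
e^(−qT) = e^(−0.035·0.25) = 0.9913;  e^(−rT) = e^(−0.037·0.25) = 0.9908
N(d₁) = N(0.66) = 0.7454;  N(d₂) = N(0.50) = 0.6915
C = 284·0.9913·0.7454 − 259·0.9908·0.6915 = 209.8519 − 177.4508 = 32.4011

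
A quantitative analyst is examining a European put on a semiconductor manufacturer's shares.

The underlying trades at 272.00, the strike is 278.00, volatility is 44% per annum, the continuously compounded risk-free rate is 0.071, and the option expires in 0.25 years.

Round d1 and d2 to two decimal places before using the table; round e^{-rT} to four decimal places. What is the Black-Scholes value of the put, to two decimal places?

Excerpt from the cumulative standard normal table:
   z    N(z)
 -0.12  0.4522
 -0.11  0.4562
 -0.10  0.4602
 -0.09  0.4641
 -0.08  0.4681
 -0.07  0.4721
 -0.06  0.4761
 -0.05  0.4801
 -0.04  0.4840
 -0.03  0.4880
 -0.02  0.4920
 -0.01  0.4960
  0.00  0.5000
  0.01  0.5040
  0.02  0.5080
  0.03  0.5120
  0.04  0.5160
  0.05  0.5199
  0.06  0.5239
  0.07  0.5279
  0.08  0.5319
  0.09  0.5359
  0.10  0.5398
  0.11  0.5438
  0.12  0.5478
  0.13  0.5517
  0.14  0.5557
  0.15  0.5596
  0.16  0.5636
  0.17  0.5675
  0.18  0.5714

24.44

σ√T = 0.44 × 0.5000 = 0.2200
ln(S/K) + (r + σ²/2)T = ln(272/278) + (0.071 + 0.44²/2)·0.25 = -0.0218 + 0.0420 = 0.0201
d₁ = 0.0201 / 0.2200 = 0.0915 ⇒ 0.09
d₂ = d₁ − σ√T = 0.0915 − 0.2200 = -0.1285 ⇒ -0.13
e^(−rT) = e^(−0.071·0.25) = 0.9824
N(−d₂) = N(0.13) = 0.5517;  N(−d₁) = N(-0.09) = 0.4641
P = 278·0.9824·0.5517 − 272·0.4641 = 150.6732 − 126.2352 = 24.4380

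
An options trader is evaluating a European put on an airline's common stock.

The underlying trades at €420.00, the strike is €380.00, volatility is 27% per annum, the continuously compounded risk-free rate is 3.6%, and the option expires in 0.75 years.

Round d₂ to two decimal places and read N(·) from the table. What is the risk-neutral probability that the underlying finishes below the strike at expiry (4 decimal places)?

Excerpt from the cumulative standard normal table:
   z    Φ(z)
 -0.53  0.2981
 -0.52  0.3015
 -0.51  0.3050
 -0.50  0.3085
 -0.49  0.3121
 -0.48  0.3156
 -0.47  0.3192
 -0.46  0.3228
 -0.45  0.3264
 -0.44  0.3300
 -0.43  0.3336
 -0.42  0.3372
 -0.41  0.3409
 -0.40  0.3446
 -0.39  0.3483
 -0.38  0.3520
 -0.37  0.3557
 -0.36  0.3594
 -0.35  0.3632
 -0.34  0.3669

σ√T = 0.27·√0.75 = 0.2338
d₁ = [ln(420/380) + (0.036 + 0.27²/2)·0.75] / 0.2338 = [0.1001 + 0.0543] / 0.2338 = 0.6604 ≈ 0.66
d₂ = d₁ − σ√T = 0.6604 − 0.2338 = 0.4266 ≈ 0.43
Risk-neutral Pr[S_T < K] = N(−d₂) = N(-0.43) = 0.3336

0.3336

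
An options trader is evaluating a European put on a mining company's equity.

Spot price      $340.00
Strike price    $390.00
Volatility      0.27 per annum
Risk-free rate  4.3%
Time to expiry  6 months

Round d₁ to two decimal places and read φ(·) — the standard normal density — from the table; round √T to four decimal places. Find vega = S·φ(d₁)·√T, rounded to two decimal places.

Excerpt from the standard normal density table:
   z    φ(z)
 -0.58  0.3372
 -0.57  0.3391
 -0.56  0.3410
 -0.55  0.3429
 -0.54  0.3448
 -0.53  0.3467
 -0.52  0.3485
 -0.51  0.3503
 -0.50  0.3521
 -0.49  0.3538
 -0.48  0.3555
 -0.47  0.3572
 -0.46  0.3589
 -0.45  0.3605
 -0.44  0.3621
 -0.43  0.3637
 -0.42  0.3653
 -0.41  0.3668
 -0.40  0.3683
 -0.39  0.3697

σ√T = 0.27 × 0.7071 = 0.1909
d₁ = [ln(340/390) + (0.043 + 0.27²/2)·0.5] / 0.1909 = [-0.1372 + 0.0397] / 0.1909 = -0.5106 → -0.51
√T = √0.5 = 0.7071
φ(d₁) = φ(-0.51) = 0.3503
vega = S·φ(d₁)·√T = 340·0.3503·0.7071 = 84.2170

84.22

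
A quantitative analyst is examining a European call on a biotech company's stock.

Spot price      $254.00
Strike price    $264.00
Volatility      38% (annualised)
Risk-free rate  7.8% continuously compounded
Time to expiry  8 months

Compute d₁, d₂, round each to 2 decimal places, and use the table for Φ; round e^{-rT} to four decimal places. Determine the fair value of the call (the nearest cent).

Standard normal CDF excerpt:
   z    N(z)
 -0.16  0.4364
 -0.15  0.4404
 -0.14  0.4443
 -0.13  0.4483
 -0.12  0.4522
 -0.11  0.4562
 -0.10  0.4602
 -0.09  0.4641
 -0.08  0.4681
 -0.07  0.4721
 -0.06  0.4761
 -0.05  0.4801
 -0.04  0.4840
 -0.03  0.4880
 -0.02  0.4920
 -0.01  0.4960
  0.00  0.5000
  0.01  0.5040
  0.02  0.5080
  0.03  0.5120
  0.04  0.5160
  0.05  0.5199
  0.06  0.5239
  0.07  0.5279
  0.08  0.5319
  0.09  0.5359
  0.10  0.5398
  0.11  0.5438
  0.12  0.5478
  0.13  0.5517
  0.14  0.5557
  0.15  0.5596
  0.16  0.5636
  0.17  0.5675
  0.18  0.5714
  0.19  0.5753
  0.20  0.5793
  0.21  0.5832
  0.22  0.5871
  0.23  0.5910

$32.81

T = 0.6667;  σ√T = 0.3103
ln(S/K) + (r + σ²/2)T = ln(254/264) + (0.078 + 0.38²/2)·0.6667 = -0.0386 + 0.1001 = 0.0615
d₁ = 0.0615 / 0.3103 = 0.1983 which rounds to 0.20
d₂ = d₁ − σ√T = 0.1983 − 0.3103 = -0.1120 which rounds to -0.11
exp(−rT) = exp(−0.078·0.6667) = 0.9493
N(d₁) = N(0.20) = 0.5793;  N(d₂) = N(-0.11) = 0.4562
C = 254·0.5793 − 264·0.9493·0.4562 = 147.1422 − 114.3307 = 32.8115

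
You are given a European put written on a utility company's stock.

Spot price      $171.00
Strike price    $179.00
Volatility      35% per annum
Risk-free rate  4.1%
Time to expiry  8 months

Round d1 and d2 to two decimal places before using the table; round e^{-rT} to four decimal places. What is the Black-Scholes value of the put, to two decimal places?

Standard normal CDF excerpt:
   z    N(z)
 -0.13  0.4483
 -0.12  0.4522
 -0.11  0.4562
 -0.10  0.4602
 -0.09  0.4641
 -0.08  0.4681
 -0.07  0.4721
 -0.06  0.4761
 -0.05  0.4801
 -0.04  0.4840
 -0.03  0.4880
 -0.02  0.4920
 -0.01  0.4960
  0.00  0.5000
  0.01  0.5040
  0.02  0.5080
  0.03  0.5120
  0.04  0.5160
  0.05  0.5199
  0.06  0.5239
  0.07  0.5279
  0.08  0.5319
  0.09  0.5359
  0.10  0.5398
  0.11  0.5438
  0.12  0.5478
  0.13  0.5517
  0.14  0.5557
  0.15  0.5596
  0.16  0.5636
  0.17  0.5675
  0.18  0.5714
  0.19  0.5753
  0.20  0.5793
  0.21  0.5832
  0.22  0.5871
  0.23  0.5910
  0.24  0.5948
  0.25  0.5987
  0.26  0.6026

$21.53

T = 0.6667;  σ√T = 0.2858
d₁ = [ln(171/179) + (0.041 + 0.35²/2)·0.6667] / 0.2858 = [-0.0457 + 0.0682] / 0.2858 = 0.0785 which rounds to 0.08
d₂ = d₁ − σ√T = 0.0785 − 0.2858 = -0.2072 which rounds to -0.21
e^(−rT) = e^(−0.041·0.6667) = 0.9730
P = 179·0.9730·N(0.21) − 171·N(-0.08) = 179·0.9730·0.5832 − 171·0.4681 = 101.5742 − 80.0451 = 21.5291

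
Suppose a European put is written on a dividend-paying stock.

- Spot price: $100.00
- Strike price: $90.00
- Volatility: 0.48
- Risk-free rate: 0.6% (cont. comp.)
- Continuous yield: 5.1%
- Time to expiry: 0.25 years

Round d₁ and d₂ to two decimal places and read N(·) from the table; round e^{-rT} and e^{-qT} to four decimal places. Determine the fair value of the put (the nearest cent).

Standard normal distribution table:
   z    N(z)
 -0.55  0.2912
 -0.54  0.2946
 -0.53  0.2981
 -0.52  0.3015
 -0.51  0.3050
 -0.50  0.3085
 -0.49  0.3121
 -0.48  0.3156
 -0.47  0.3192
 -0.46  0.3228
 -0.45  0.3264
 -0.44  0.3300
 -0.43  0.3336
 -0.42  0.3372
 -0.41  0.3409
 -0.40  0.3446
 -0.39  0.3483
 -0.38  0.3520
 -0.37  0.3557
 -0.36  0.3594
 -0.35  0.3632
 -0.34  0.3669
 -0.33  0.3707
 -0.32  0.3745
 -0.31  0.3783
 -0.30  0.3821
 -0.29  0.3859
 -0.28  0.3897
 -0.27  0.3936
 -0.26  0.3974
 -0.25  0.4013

T = 0.25;  σ√T = 0.2400
d₁ = [ln(100/90) + (0.006 − 0.051 + ½·0.48²)·0.25] / (σ√T) = (0.1054 + 0.0175) / 0.2400 = 0.5121 → 0.51
d₂ = 0.5121 − 0.2400 = 0.2721 → 0.27
e^(−qT) = e^(−0.051·0.25) = 0.9873;  e^(−rT) = e^(−0.006·0.25) = 0.9985
N(−d₂) = N(-0.27) = 0.3936;  N(−d₁) = N(-0.51) = 0.3050
P = 90·0.9985·0.3936 − 100·0.9873·0.3050 = 35.3709 − 30.1126 = 5.2582

$5.26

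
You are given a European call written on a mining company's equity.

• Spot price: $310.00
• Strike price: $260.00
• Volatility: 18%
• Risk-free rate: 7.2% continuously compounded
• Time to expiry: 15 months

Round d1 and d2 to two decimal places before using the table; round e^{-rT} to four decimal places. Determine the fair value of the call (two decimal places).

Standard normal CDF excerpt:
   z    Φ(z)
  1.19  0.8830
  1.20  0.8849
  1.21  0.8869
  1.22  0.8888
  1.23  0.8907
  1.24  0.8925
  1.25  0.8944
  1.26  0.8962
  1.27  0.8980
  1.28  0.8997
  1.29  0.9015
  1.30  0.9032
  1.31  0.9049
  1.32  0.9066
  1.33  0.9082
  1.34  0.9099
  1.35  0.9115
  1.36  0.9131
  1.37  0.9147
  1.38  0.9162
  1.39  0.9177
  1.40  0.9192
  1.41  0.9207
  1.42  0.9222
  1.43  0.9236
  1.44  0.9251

σ√T = 0.18·√1.25 = 0.2012
ln(S/K) + (r + σ²/2)T = ln(310/260) + (0.072 + 0.18²/2)·1.25 = 0.1759 + 0.1103 = 0.2861
d₁ = 0.2861 / 0.2012 = 1.4218 → 1.42
d₂ = d₁ − σ√T = 1.4218 − 0.2012 = 1.2206 → 1.22
exp(−rT) = exp(−0.072·1.25) = 0.9139
C = 310·N(1.42) − 260·0.9139·N(1.22) = 310·0.9222 − 260·0.9139·0.8888 = 285.8820 − 211.1913 = 74.6907

$74.69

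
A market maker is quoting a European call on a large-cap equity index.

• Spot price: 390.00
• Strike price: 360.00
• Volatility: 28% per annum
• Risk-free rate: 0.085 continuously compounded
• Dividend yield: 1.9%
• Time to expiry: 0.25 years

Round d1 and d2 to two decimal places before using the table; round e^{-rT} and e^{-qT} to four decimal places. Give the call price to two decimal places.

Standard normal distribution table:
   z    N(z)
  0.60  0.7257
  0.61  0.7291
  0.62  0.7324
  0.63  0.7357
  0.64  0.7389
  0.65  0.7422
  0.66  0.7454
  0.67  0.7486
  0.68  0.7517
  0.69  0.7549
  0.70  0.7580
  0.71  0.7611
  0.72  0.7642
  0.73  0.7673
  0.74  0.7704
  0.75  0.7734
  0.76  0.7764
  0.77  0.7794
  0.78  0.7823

σ√T = 0.28·√0.25 = 0.1400
ln(S/K) + (r − q + σ²/2)T = ln(390/360) + (0.085 − 0.019 + 0.28²/2)·0.25 = 0.0800 + 0.0263 = 0.1063
d₁ = 0.1063 / 0.1400 = 0.7596 → 0.76
d₂ = d₁ − σ√T = 0.7596 − 0.1400 = 0.6196 → 0.62
e^(−qT) = e^(−0.019·0.25) = 0.9953;  e^(−rT) = e^(−0.085·0.25) = 0.9790
N(d₁) = N(0.76) = 0.7764;  N(d₂) = N(0.62) = 0.7324
C = 390·0.9953·0.7764 − 360·0.9790·0.7324 = 301.3729 − 258.1271 = 43.2458

43.25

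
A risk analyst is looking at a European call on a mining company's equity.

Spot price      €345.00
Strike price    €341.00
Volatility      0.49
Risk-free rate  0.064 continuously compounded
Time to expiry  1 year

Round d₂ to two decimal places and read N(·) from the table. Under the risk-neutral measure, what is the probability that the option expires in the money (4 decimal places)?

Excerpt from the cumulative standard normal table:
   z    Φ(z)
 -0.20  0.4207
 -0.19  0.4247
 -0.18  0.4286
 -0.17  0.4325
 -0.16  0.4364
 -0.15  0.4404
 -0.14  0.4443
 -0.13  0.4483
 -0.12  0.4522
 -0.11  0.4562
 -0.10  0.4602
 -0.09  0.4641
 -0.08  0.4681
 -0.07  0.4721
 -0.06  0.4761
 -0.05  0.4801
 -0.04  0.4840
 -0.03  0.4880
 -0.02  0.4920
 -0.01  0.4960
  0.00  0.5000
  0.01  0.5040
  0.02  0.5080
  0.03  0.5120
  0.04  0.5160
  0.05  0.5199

0.4641

T = 1;  σ√T = 0.4900
d₁ = [ln(345/341) + (0.064 + 0.49²/2)·1] / 0.4900 = [0.0117 + 0.1840] / 0.4900 = 0.3994 ⇒ 0.40
d₂ = d₁ − σ√T = 0.3994 − 0.4900 = -0.0906 ⇒ -0.09
Risk-neutral Pr[S_T > K] = N(d₂) = N(-0.09) = 0.4641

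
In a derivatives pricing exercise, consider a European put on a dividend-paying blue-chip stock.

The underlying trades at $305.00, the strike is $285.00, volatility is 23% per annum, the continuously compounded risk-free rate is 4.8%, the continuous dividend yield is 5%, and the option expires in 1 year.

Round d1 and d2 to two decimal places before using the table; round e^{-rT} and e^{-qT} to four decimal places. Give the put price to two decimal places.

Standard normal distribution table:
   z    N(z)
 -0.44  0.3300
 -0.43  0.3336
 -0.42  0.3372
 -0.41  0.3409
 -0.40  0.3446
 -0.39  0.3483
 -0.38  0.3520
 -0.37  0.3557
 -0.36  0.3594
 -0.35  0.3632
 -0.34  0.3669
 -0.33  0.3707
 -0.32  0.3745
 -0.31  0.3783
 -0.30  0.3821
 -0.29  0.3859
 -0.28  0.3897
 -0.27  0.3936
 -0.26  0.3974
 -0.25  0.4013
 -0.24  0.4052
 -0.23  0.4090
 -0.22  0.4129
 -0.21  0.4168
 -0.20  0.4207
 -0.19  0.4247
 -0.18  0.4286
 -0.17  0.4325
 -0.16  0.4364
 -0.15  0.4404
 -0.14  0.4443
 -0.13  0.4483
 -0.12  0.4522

$17.51

T = 1;  σ√T = 0.2300
d₁ = [ln(305/285) + (0.048 − 0.05 + 0.23²/2)·1] / 0.2300 = [0.0678 + 0.0244] / 0.2300 = 0.4012 ⇒ 0.40
d₂ = d₁ − σ√T = 0.4012 − 0.2300 = 0.1712 ⇒ 0.17
e^(−qT) = e^(−0.05·1) = 0.9512;  e^(−rT) = e^(−0.048·1) = 0.9531
N(−d₂) = N(-0.17) = 0.4325;  N(−d₁) = N(-0.40) = 0.3446
P = 285·0.9531·0.4325 − 305·0.9512·0.3446 = 117.4815 − 99.9740 = 17.5075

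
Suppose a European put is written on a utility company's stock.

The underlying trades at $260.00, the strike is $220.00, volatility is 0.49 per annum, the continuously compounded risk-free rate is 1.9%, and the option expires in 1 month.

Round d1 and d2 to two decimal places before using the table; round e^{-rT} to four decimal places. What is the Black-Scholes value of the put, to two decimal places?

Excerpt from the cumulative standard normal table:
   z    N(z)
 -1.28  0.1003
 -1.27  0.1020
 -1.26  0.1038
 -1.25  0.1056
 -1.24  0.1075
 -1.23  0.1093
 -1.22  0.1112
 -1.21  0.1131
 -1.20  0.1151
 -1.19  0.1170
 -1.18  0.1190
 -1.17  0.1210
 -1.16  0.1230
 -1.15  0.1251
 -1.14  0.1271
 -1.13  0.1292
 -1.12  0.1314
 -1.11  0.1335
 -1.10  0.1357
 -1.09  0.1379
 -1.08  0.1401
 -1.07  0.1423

σ√T = 0.49 × 0.2887 = 0.1415
d₁ = [ln(260/220) + (0.019 + 0.49²/2)·0.08333] / 0.1415 = [0.1671 + 0.0116] / 0.1415 = 1.2629 which rounds to 1.26
d₂ = d₁ − σ√T = 1.2629 − 0.1415 = 1.1215 which rounds to 1.12
e^(−rT) = e^(−0.019·0.08333) = 0.9984
N(−d₂) = N(-1.12) = 0.1314;  N(−d₁) = N(-1.26) = 0.1038
P = 220·0.9984·0.1314 − 260·0.1038 = 28.8617 − 26.9880 = 1.8737

$1.87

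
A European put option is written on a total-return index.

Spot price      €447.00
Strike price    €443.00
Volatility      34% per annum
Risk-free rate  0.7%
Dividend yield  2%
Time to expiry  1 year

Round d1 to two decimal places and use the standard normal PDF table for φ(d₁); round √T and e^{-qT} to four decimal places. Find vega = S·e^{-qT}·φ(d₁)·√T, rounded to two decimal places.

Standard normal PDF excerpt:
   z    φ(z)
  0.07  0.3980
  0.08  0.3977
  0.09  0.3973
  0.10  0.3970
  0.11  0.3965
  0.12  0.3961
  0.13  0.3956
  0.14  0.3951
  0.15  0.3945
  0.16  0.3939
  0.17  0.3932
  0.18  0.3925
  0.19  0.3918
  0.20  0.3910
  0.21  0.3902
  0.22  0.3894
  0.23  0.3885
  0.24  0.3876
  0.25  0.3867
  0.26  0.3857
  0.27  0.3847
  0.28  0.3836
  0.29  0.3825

172.59

T = 1;  σ√T = 0.3400
d₁ = [ln(447/443) + (0.007 − 0.02 + ½·0.34²)·1] / (σ√T) = (0.0090 + 0.0448) / 0.3400 = 0.1582 ⇒ 0.16
√T = √1 = 1.0000
φ(d₁) = φ(0.16) = 0.3939
exp(−qT) = exp(−0.02·1) = 0.9802
vega = S·exp(−qT)·φ(d₁)·√T = 447·0.9802·0.3939·1.0000 = 172.5870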